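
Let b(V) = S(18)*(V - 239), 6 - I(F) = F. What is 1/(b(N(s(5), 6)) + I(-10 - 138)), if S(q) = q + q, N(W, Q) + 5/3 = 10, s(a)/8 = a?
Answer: -1/8150 ≈ -0.00012270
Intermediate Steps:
s(a) = 8*a
N(W, Q) = 25/3 (N(W, Q) = -5/3 + 10 = 25/3)
S(q) = 2*q
I(F) = 6 - F
b(V) = -8604 + 36*V (b(V) = (2*18)*(V - 239) = 36*(-239 + V) = -8604 + 36*V)
1/(b(N(s(5), 6)) + I(-10 - 138)) = 1/((-8604 + 36*(25/3)) + (6 - (-10 - 138))) = 1/((-8604 + 300) + (6 - 1*(-148))) = 1/(-8304 + (6 + 148)) = 1/(-8304 + 154) = 1/(-8150) = -1/8150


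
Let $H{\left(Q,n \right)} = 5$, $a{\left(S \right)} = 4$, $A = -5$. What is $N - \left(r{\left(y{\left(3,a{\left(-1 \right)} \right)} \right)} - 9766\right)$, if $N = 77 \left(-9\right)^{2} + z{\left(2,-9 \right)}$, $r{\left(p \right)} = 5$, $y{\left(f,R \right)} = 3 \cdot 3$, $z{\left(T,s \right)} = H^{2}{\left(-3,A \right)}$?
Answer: $16023$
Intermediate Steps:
$z{\left(T,s \right)} = 25$ ($z{\left(T,s \right)} = 5^{2} = 25$)
$y{\left(f,R \right)} = 9$
$N = 6262$ ($N = 77 \left(-9\right)^{2} + 25 = 77 \cdot 81 + 25 = 6237 + 25 = 6262$)
$N - \left(r{\left(y{\left(3,a{\left(-1 \right)} \right)} \right)} - 9766\right) = 6262 - \left(5 - 9766\right) = 6262 - -9761 = 6262 + 9761 = 16023$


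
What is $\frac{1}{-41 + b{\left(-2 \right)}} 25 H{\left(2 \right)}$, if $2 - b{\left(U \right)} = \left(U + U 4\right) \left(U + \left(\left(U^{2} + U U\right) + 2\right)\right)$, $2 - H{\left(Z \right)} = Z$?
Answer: $0$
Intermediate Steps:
$H{\left(Z \right)} = 2 - Z$
$b{\left(U \right)} = 2 - 5 U \left(2 + U + 2 U^{2}\right)$ ($b{\left(U \right)} = 2 - \left(U + U 4\right) \left(U + \left(\left(U^{2} + U U\right) + 2\right)\right) = 2 - \left(U + 4 U\right) \left(U + \left(\left(U^{2} + U^{2}\right) + 2\right)\right) = 2 - 5 U \left(U + \left(2 U^{2} + 2\right)\right) = 2 - 5 U \left(U + \left(2 + 2 U^{2}\right)\right) = 2 - 5 U \left(2 + U + 2 U^{2}\right)$)
$\frac{1}{-41 + b{\left(-2 \right)}} 25 H{\left(2 \right)} = \frac{1}{-41 - \left(-22 - 80 + 20\right)} 25 \left(2 - 2\right) = \frac{1}{-41 + \left(2 + 20 - -80 - 20\right)} 25 \left(2 - 2\right) = \frac{1}{-41 + \left(2 + 20 + 80 - 20\right)} 25 \cdot 0 = \frac{1}{-41 + 82} \cdot 25 \cdot 0 = \frac{1}{41} \cdot 25 \cdot 0 = \frac{25}{41} \cdot 0 = 0$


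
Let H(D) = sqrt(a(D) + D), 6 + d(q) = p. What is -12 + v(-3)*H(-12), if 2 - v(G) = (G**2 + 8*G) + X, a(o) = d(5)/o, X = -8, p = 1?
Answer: -12 + 25*I*sqrt(417)/6 ≈ -12.0 + 85.086*I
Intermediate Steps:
d(q) = -5 (d(q) = -6 + 1 = -5)
a(o) = -5/o
v(G) = 10 - G**2 - 8*G (v(G) = 2 - ((G**2 + 8*G) - 8) = 2 - (-8 + G**2 + 8*G) = 2 + (8 - G**2 - 8*G) = 10 - G**2 - 8*G)
H(D) = sqrt(D - 5/D) (H(D) = sqrt(-5/D + D) = sqrt(D - 5/D))
-12 + v(-3)*H(-12) = -12 + (10 - 1*(-3)**2 - 8*(-3))*sqrt(-12 - 5/(-12)) = -12 + (10 - 1*9 + 24)*sqrt(-12 - 5*(-1/12)) = -12 + (10 - 9 + 24)*sqrt(-12 + 5/12) = -12 + 25*sqrt(-139/12) = -12 + 25*(I*sqrt(417)/6) = -12 + 25*I*sqrt(417)/6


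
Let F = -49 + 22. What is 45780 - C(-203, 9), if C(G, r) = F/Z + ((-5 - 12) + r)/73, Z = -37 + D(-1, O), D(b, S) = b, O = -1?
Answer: 126992053/2774 ≈ 45779.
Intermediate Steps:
F = -27
Z = -38 (Z = -37 - 1 = -38)
C(G, r) = 1325/2774 + r/73 (C(G, r) = -27/(-38) + ((-5 - 12) + r)/73 = -27*(-1/38) + (-17 + r)*(1/73) = 27/38 + (-17/73 + r/73) = 1325/2774 + r/73)
45780 - C(-203, 9) = 45780 - (1325/2774 + (1/73)*9) = 45780 - (1325/2774 + 9/73) = 45780 - 1*1667/2774 = 45780 - 1667/2774 = 126992053/2774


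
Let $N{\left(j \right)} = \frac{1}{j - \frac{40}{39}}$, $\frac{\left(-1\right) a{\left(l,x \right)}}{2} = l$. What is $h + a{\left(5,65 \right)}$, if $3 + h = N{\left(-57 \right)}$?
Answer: $- \frac{29458}{2263} \approx -13.017$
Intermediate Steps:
$a{\left(l,x \right)} = - 2 l$
$N{\left(j \right)} = \frac{1}{- \frac{40}{39} + j}$ ($N{\left(j \right)} = \frac{1}{j - \frac{40}{39}} = \frac{1}{- \frac{40}{39} + j}$)
$h = - \frac{6828}{2263}$ ($h = -3 + \frac{39}{-40 + 39 \left(-57\right)} = -3 + \frac{39}{-40 - 2223} = -3 + \frac{39}{-2263} = -3 + 39 \left(- \frac{1}{2263}\right) = -3 - \frac{39}{2263} = - \frac{6828}{2263} \approx -3.0172$)
$h + a{\left(5,65 \right)} = - \frac{6828}{2263} - 10 = - \frac{29458}{2263}$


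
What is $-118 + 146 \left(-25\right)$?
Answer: $-3768$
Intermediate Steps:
$-118 + 146 \left(-25\right) = -118 - 3650 = -3768$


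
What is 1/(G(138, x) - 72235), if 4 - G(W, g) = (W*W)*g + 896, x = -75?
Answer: 1/1355173 ≈ 7.3791e-7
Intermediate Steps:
G(W, g) = -892 - g*W² (G(W, g) = 4 - ((W*W)*g + 896) = 4 - (W²*g + 896) = 4 - (g*W² + 896) = 4 - (896 + g*W²) = 4 + (-896 - g*W²) = -892 - g*W²)
1/(G(138, x) - 72235) = 1/((-892 - 1*(-75)*138²) - 72235) = 1/((-892 - 1*(-75)*19044) - 72235) = 1/((-892 + 1428300) - 72235) = 1/(1427408 - 72235) = 1/1355173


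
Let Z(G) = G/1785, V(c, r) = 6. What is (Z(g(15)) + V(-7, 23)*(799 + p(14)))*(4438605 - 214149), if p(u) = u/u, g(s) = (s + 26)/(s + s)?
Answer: 60325241302372/2975 ≈ 2.0277e+10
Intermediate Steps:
g(s) = (26 + s)/(2*s) (g(s) = (26 + s)/((2*s)) = (26 + s)*(1/(2*s)) = (26 + s)/(2*s))
Z(G) = G/1785 (Z(G) = G*(1/1785) = G/1785)
p(u) = 1
(Z(g(15)) + V(-7, 23)*(799 + p(14)))*(4438605 - 214149) = (((½)*(26 + 15)/15)/1785 + 6*(799 + 1))*(4438605 - 214149) = (((½)*(1/15)*41)/1785 + 6*800)*4224456 = ((1/1785)*(41/30) + 4800)*4224456 = (41/53550 + 4800)*4224456 = (257040041/53550)*4224456 = 60325241302372/2975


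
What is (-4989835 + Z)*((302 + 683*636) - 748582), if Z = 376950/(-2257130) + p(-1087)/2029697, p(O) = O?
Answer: 717553405025045905926852/458128998961 ≈ 1.5663e+12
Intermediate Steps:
Z = -76754778446/458128998961 (Z = 376950/(-2257130) - 1087/2029697 = 376950*(-1/2257130) - 1087*1/2029697 = -37695/225713 - 1087/2029697 = -76754778446/458128998961 ≈ -0.16754)
(-4989835 + Z)*((302 + 683*636) - 748582) = (-4989835 - 76754778446/458128998961)*((302 + 683*636) - 748582) = -2285988190285339881*((302 + 434388) - 748582)/458128998961 = -2285988190285339881*(434690 - 748582)/458128998961 = -2285988190285339881/458128998961*(-313892) = 717553405025045905926852/458128998961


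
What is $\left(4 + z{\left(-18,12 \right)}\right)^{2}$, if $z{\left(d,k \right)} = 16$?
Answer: $400$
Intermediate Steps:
$\left(4 + z{\left(-18,12 \right)}\right)^{2} = \left(4 + 16\right)^{2} = 20^{2} = 400$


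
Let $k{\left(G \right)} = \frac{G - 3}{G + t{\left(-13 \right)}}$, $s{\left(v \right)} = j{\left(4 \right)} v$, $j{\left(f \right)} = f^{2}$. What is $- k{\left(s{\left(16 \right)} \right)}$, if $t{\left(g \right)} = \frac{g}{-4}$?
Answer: $- \frac{1012}{1037} \approx -0.97589$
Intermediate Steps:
$t{\left(g \right)} = - \frac{g}{4}$ ($t{\left(g \right)} = g \left(- \frac{1}{4}\right) = - \frac{g}{4}$)
$s{\left(v \right)} = 16 v$ ($s{\left(v \right)} = 4^{2} v = 16 v$)
$k{\left(G \right)} = \frac{-3 + G}{\frac{13}{4} + G}$ ($k{\left(G \right)} = \frac{G - 3}{G - - \frac{13}{4}} = \frac{-3 + G}{G + \frac{13}{4}} = \frac{-3 + G}{\frac{13}{4} + G}$)
$- k{\left(s{\left(16 \right)} \right)} = - \frac{4 \left(-3 + 16 \cdot 16\right)}{13 + 4 \cdot 16 \cdot 16} = - \frac{4 \left(-3 + 256\right)}{13 + 4 \cdot 256} = - \frac{4 \cdot 253}{13 + 1024} = - \frac{4 \cdot 253}{1037} = \left(-1\right) \frac{1012}{1037} = - \frac{1012}{1037}$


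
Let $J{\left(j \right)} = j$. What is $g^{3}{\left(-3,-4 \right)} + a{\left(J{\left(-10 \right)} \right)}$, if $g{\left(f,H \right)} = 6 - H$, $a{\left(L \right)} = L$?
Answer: $990$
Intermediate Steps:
$g^{3}{\left(-3,-4 \right)} + a{\left(J{\left(-10 \right)} \right)} = \left(6 - -4\right)^{3} - 10 = \left(6 + 4\right)^{3} - 10 = 10^{3} - 10 = 1000 - 10 = 990$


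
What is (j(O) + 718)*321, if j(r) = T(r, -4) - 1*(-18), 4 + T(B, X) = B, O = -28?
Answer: 225984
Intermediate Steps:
T(B, X) = -4 + B
j(r) = 14 + r (j(r) = (-4 + r) - 1*(-18) = (-4 + r) + 18 = 14 + r)
(j(O) + 718)*321 = ((14 - 28) + 718)*321 = (-14 + 718)*321 = 704*321 = 225984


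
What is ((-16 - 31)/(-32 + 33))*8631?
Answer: -405657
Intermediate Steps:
((-16 - 31)/(-32 + 33))*8631 = -47/1*8631 = -47*1*8631 = -47*8631 = -405657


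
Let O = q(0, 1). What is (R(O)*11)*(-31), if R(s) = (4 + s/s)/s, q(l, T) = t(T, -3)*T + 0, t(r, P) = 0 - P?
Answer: -1705/3 ≈ -568.33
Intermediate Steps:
t(r, P) = -P
q(l, T) = 3*T (q(l, T) = (-1*(-3))*T + 0 = 3*T + 0 = 3*T)
O = 3 (O = 3*1 = 3)
R(s) = 5/s (R(s) = (4 + 1)/s = 5/s)
(R(O)*11)*(-31) = ((5/3)*11)*(-31) = (55/3)*(-31) = -1705/3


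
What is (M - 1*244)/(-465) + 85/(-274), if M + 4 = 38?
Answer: 1201/8494 ≈ 0.14139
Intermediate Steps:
M = 34 (M = -4 + 38 = 34)
(M - 1*244)/(-465) + 85/(-274) = (34 - 1*244)/(-465) + 85/(-274) = (34 - 244)*(-1/465) + 85*(-1/274) = -210*(-1/465) - 85/274 = 14/31 - 85/274 = 1201/8494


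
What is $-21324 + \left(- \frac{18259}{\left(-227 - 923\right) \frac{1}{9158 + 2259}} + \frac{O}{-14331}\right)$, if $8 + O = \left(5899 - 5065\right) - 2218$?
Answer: $\frac{878683838731}{5493550} \approx 1.5995 \cdot 10^{5}$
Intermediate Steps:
$O = -1392$ ($O = -8 + \left(\left(5899 - 5065\right) - 2218\right) = -8 + \left(834 - 2218\right) = -8 - 1384 = -1392$)
$-21324 + \left(- \frac{18259}{\left(-227 - 923\right) \frac{1}{9158 + 2259}} + \frac{O}{-14331}\right) = -21324 - \left(- \frac{464}{4777} + 18259 \frac{9158 + 2259}{-227 - 923}\right) = -21324 - \left(- \frac{464}{4777} + \frac{18259}{\left(-1150\right) \frac{1}{11417}}\right) = -21324 - \left(- \frac{464}{4777} + \frac{18259}{- \frac{1150}{11417}}\right) = -21324 + \left(\left(-18259\right) \left(- \frac{11417}{1150}\right) + \frac{464}{4777}\right) = -21324 + \left(\frac{208463003}{1150} + \frac{464}{4777}\right) = -21324 + \frac{995828298931}{5493550} = \frac{878683838731}{5493550}$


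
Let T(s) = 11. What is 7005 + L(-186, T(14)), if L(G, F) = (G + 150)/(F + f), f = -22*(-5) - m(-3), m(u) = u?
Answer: 217146/31 ≈ 7004.7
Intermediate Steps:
f = 113 (f = -22*(-5) - 1*(-3) = 110 + 3 = 113)
L(G, F) = (150 + G)/(113 + F) (L(G, F) = (G + 150)/(F + 113) = (150 + G)/(113 + F))
7005 + L(-186, T(14)) = 7005 + (150 - 186)/(113 + 11) = 7005 - 36/124 = 7005 + (1/124)*(-36) = 7005 - 9/31 = 217146/31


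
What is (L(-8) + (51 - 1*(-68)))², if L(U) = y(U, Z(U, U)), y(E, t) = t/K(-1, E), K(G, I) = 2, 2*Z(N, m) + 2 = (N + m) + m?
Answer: 50625/4 ≈ 12656.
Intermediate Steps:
Z(N, m) = -1 + m + N/2 (Z(N, m) = -1 + ((N + m) + m)/2 = -1 + (N + 2*m)/2 = -1 + (m + N/2) = -1 + m + N/2)
y(E, t) = t/2
L(U) = -½ + 3*U/4 (L(U) = (-1 + U + U/2)/2 = (-1 + 3*U/2)/2 = -½ + 3*U/4)
(L(-8) + (51 - 1*(-68)))² = ((-½ + (¾)*(-8)) + (51 - 1*(-68)))² = ((-½ - 6) + (51 + 68))² = (-13/2 + 119)² = (225/2)² = 50625/4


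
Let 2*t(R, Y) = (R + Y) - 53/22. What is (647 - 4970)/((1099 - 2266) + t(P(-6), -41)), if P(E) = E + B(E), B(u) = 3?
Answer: 190212/52369 ≈ 3.6321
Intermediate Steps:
P(E) = 3 + E (P(E) = E + 3 = 3 + E)
t(R, Y) = -53/44 + R/2 + Y/2 (t(R, Y) = ((R + Y) - 53/22)/2 = (-53/22 + R + Y)/2 = -53/44 + R/2 + Y/2)
(647 - 4970)/((1099 - 2266) + t(P(-6), -41)) = (647 - 4970)/((1099 - 2266) + (-53/44 + (3 - 6)/2 + (1/2)*(-41))) = -4323/(-1167 + (-53/44 + (1/2)*(-3) - 41/2)) = -4323/(-1167 + (-53/44 - 3/2 - 41/2)) = -4323/(-1167 - 1021/44) = -4323/(-52369/44) = -4323*(-44/52369) = 190212/52369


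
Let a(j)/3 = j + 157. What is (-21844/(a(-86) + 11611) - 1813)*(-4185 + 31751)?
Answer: -73941508487/1478 ≈ -5.0028e+7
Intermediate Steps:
a(j) = 471 + 3*j (a(j) = 3*(j + 157) = 3*(157 + j) = 471 + 3*j)
(-21844/(a(-86) + 11611) - 1813)*(-4185 + 31751) = (-21844/((471 + 3*(-86)) + 11611) - 1813)*(-4185 + 31751) = (-21844/((471 - 258) + 11611) - 1813)*27566 = (-21844/(213 + 11611) - 1813)*27566 = (-21844/11824 - 1813)*27566 = (-21844*1/11824 - 1813)*27566 = (-5461/2956 - 1813)*27566 = -5364689/2956*27566 = -73941508487/1478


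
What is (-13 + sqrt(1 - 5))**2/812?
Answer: 165/812 - 13*I/203 ≈ 0.2032 - 0.064039*I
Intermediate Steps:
(-13 + sqrt(1 - 5))**2/812 = (-13 + sqrt(-4))**2*(1/812) = (-13 + 2*I)**2*(1/812) = (-13 + 2*I)**2/812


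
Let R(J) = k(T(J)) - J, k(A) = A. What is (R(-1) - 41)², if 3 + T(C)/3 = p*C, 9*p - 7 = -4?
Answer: 2500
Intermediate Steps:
p = ⅓ (p = 7/9 + (⅑)*(-4) = 7/9 - 4/9 = ⅓ ≈ 0.33333)
T(C) = -9 + C (T(C) = -9 + 3*(C/3) = -9 + C)
R(J) = -9 (R(J) = (-9 + J) - J = -9)
(R(-1) - 41)² = (-9 - 41)² = (-50)² = 2500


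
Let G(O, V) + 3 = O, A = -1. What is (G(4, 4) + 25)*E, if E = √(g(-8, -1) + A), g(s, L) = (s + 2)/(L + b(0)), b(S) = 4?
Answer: 26*I*√3 ≈ 45.033*I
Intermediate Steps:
G(O, V) = -3 + O
g(s, L) = (2 + s)/(4 + L) (g(s, L) = (s + 2)/(L + 4) = (2 + s)/(4 + L))
E = I*√3 (E = √((2 - 8)/(4 - 1) - 1) = √(-6/3 - 1) = √((⅓)*(-6) - 1) = √(-2 - 1) = √(-3) = I*√3 ≈ 1.732*I)
(G(4, 4) + 25)*E = ((-3 + 4) + 25)*(I*√3) = (1 + 25)*(I*√3) = 26*(I*√3) = 26*I*√3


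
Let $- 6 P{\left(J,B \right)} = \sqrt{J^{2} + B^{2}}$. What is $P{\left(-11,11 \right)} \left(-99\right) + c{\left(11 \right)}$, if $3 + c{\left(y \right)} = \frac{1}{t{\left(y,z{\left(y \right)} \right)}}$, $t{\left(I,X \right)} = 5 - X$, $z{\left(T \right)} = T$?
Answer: $- \frac{19}{6} + \frac{363 \sqrt{2}}{2} \approx 253.51$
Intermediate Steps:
$c{\left(y \right)} = -3 + \frac{1}{5 - y}$
$P{\left(J,B \right)} = - \frac{\sqrt{B^{2} + J^{2}}}{6}$ ($P{\left(J,B \right)} = - \frac{\sqrt{J^{2} + B^{2}}}{6} = - \frac{\sqrt{B^{2} + J^{2}}}{6}$)
$P{\left(-11,11 \right)} \left(-99\right) + c{\left(11 \right)} = - \frac{\sqrt{11^{2} + \left(-11\right)^{2}}}{6} \left(-99\right) + \frac{14 - 33}{-5 + 11} = - \frac{\sqrt{121 + 121}}{6} \left(-99\right) + \frac{14 - 33}{6} = - \frac{\sqrt{242}}{6} \left(-99\right) + \frac{1}{6} \left(-19\right) = - \frac{11 \sqrt{2}}{6} \left(-99\right) - \frac{19}{6} = \frac{363 \sqrt{2}}{2} - \frac{19}{6} = - \frac{19}{6} + \frac{363 \sqrt{2}}{2}$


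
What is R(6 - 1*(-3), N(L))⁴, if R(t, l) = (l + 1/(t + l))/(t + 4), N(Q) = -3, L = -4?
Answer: 83521/37015056 ≈ 0.0022564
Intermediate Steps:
R(t, l) = (l + 1/(l + t))/(4 + t)
R(6 - 1*(-3), N(L))⁴ = ((1 + (-3)² - 3*(6 - 1*(-3)))/((6 - 1*(-3))² + 4*(-3) + 4*(6 - 1*(-3)) - 3*(6 - 1*(-3))))⁴ = ((1 + 9 - 3*(6 + 3))/((6 + 3)² - 12 + 4*(6 + 3) - 3*(6 + 3)))⁴ = ((1 + 9 - 3*9)/(9² - 12 + 4*9 - 3*9))⁴ = ((1 + 9 - 27)/(81 - 12 + 36 - 27))⁴ = (-17/78)⁴ = 83521/37015056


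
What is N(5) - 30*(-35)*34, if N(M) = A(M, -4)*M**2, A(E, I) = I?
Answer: 35600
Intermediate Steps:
N(M) = -4*M**2
N(5) - 30*(-35)*34 = -4*5**2 - 30*(-35)*34 = -4*25 - (-1050)*34 = -100 - 1*(-35700) = -100 + 35700 = 35600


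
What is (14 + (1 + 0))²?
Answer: 225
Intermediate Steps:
(14 + (1 + 0))² = (14 + 1)² = 15² = 225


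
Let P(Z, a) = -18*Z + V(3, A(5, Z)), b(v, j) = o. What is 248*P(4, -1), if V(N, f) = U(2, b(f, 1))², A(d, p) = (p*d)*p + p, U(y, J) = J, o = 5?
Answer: -11656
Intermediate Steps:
b(v, j) = 5
A(d, p) = p + d*p² (A(d, p) = (d*p)*p + p = d*p² + p = p + d*p²)
V(N, f) = 25 (V(N, f) = 5² = 25)
P(Z, a) = 25 - 18*Z (P(Z, a) = -18*Z + 25 = 25 - 18*Z)
248*P(4, -1) = 248*(25 - 18*4) = 248*(25 - 72) = 248*(-47) = -11656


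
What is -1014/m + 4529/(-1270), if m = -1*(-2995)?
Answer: -2970427/760730 ≈ -3.9047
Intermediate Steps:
m = 2995
-1014/m + 4529/(-1270) = -1014/2995 + 4529/(-1270) = -1014*1/2995 + 4529*(-1/1270) = -1014/2995 - 4529/1270 = -2970427/760730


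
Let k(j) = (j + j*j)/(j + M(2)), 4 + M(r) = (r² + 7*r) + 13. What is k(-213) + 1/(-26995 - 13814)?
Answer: -307128565/1265079 ≈ -242.77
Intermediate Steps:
M(r) = 9 + r² + 7*r (M(r) = -4 + ((r² + 7*r) + 13) = -4 + (13 + r² + 7*r) = 9 + r² + 7*r)
k(j) = (j + j²)/(27 + j) (k(j) = (j + j*j)/(j + (9 + 2² + 7*2)) = (j + j²)/(j + (9 + 4 + 14)) = (j + j²)/(j + 27) = (j + j²)/(27 + j))
k(-213) + 1/(-26995 - 13814) = -213*(1 - 213)/(27 - 213) + 1/(-26995 - 13814) = -213*(-212)/(-186) + 1/(-40809) = -213*(-1/186)*(-212) - 1/40809 = -7526/31 - 1/40809 = -307128565/1265079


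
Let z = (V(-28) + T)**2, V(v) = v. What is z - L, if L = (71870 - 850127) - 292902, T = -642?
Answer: 1520059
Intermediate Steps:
z = 448900 (z = (-28 - 642)**2 = (-670)**2 = 448900)
L = -1071159 (L = -778257 - 292902 = -1071159)
z - L = 448900 - 1*(-1071159) = 448900 + 1071159 = 1520059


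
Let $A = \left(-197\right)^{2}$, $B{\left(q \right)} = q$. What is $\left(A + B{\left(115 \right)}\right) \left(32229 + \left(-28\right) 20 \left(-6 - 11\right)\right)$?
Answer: $1625038076$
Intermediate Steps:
$A = 38809$
$\left(A + B{\left(115 \right)}\right) \left(32229 + \left(-28\right) 20 \left(-6 - 11\right)\right) = \left(38809 + 115\right) \left(32229 + \left(-28\right) 20 \left(-6 - 11\right)\right) = 38924 \left(32229 - 560 \left(-6 - 11\right)\right) = 38924 \left(32229 - -9520\right) = 38924 \left(32229 + 9520\right) = 38924 \cdot 41749 = 1625038076$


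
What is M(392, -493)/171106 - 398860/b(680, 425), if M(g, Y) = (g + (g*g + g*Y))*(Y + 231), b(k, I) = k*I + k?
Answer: 72672053321/1239149652 ≈ 58.647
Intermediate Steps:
b(k, I) = k + I*k (b(k, I) = I*k + k = k + I*k)
M(g, Y) = (231 + Y)*(g + g² + Y*g) (M(g, Y) = (g + (g² + Y*g))*(231 + Y) = (g + g² + Y*g)*(231 + Y) = (231 + Y)*(g + g² + Y*g))
M(392, -493)/171106 - 398860/b(680, 425) = (392*(231 + (-493)² + 231*392 + 232*(-493) - 493*392))/171106 - 398860*1/(680*(1 + 425)) = (392*(231 + 243049 + 90552 - 114376 - 193256))*(1/171106) - 398860/(680*426) = (392*26200)*(1/171106) - 398860/289680 = 10270400*(1/171106) - 398860*1/289680 = 5135200/85553 - 19943/14484 = 72672053321/1239149652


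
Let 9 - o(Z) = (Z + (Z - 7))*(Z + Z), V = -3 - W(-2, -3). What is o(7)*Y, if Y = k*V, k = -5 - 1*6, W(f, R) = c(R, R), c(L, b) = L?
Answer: 0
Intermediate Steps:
W(f, R) = R
k = -11 (k = -5 - 6 = -11)
V = 0 (V = -3 - 1*(-3) = -3 + 3 = 0)
o(Z) = 9 - 2*Z*(-7 + 2*Z) (o(Z) = 9 - (Z + (Z - 7))*(Z + Z) = 9 - (Z + (-7 + Z))*2*Z = 9 - (-7 + 2*Z)*2*Z = 9 - 2*Z*(-7 + 2*Z))
Y = 0 (Y = -11*0 = 0)
o(7)*Y = (9 - 4*7**2 + 14*7)*0 = (9 - 4*49 + 98)*0 = (9 - 196 + 98)*0 = -89*0 = 0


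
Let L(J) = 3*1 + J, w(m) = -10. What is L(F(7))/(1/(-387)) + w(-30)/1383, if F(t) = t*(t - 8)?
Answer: 2140874/1383 ≈ 1548.0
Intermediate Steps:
F(t) = t*(-8 + t)
L(J) = 3 + J
L(F(7))/(1/(-387)) + w(-30)/1383 = (3 + 7*(-8 + 7))/(1/(-387)) - 10/1383 = (3 + 7*(-1))/(-1/387) - 10*1/1383 = (3 - 7)*(-387) - 10/1383 = -4*(-387) - 10/1383 = 1548 - 10/1383 = 2140874/1383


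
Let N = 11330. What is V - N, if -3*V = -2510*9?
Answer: -3800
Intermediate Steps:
V = 7530 (V = -(-2510)*9/3 = -1/3*(-22590) = 7530)
V - N = 7530 - 1*11330 = 7530 - 11330 = -3800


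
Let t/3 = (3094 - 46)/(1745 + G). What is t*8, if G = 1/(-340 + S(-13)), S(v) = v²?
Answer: 6254496/149197 ≈ 41.921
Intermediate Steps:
G = -1/171 (G = 1/(-340 + (-13)²) = 1/(-340 + 169) = 1/(-171) = -1/171 ≈ -0.0058480)
t = 781812/149197 (t = 3*((3094 - 46)/(1745 - 1/171)) = 3*(3048/(298394/171)) = 3*(3048*(171/298394)) = 3*(260604/149197) = 781812/149197 ≈ 5.2401)
t*8 = (781812/149197)*8 = 6254496/149197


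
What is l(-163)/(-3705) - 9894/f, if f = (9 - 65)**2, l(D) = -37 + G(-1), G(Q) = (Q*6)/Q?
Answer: -18280027/5809440 ≈ -3.1466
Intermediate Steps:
G(Q) = 6 (G(Q) = (6*Q)/Q = 6)
l(D) = -31 (l(D) = -37 + 6 = -31)
f = 3136 (f = (-56)**2 = 3136)
l(-163)/(-3705) - 9894/f = -31/(-3705) - 9894/3136 = -31*(-1/3705) - 9894*1/3136 = 31/3705 - 4947/1568 = -18280027/5809440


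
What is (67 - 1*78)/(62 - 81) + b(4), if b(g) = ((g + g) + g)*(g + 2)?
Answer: 1379/19 ≈ 72.579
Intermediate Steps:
b(g) = 3*g*(2 + g) (b(g) = (2*g + g)*(2 + g) = (3*g)*(2 + g) = 3*g*(2 + g))
(67 - 1*78)/(62 - 81) + b(4) = (67 - 1*78)/(62 - 81) + 3*4*(2 + 4) = (67 - 78)/(-19) + 3*4*6 = -1/19*(-11) + 72 = 11/19 + 72 = 1379/19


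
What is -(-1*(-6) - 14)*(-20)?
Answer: -160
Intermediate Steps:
-(-1*(-6) - 14)*(-20) = -(6 - 14)*(-20) = -(-8)*(-20) = -1*160 = -160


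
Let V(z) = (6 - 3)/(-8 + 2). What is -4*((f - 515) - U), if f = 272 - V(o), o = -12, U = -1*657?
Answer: -1658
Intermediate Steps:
U = -657
V(z) = -½ (V(z) = 3/(-6) = 3*(-⅙) = -½)
f = 545/2 (f = 272 - 1*(-½) = 272 + ½ = 545/2 ≈ 272.50)
-4*((f - 515) - U) = -4*((545/2 - 515) - 1*(-657)) = -4*(-485/2 + 657) = -4*829/2 = -1658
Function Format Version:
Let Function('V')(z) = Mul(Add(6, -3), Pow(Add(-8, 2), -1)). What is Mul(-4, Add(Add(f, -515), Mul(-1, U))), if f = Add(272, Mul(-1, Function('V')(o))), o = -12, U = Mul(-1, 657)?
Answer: -1658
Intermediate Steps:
U = -657
Function('V')(z) = Rational(-1, 2) (Function('V')(z) = Mul(3, Pow(-6, -1)) = Mul(3, Rational(-1, 6)) = Rational(-1, 2))
f = Rational(545, 2) (f = Add(272, Mul(-1, Rational(-1, 2))) = Add(272, Rational(1, 2)) = Rational(545, 2) ≈ 272.50)
Mul(-4, Add(Add(f, -515), Mul(-1, U))) = Mul(-4, Add(Add(Rational(545, 2), -515), Mul(-1, -657))) = Mul(-4, Add(Rational(-485, 2), 657)) = Mul(-4, Rational(829, 2)) = -1658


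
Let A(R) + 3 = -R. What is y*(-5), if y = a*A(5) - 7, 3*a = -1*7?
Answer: -175/3 ≈ -58.333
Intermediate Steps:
A(R) = -3 - R
a = -7/3 (a = (-1*7)/3 = (1/3)*(-7) = -7/3 ≈ -2.3333)
y = 35/3 (y = -7*(-3 - 1*5)/3 - 7 = -7*(-3 - 5)/3 - 7 = -7/3*(-8) - 7 = 56/3 - 7 = 35/3 ≈ 11.667)
y*(-5) = (35/3)*(-5) = -175/3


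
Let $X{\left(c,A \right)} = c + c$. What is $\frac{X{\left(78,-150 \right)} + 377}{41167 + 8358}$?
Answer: $\frac{533}{49525} \approx 0.010762$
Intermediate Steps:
$X{\left(c,A \right)} = 2 c$
$\frac{X{\left(78,-150 \right)} + 377}{41167 + 8358} = \frac{2 \cdot 78 + 377}{41167 + 8358} = \frac{156 + 377}{49525} = 533 \cdot \frac{1}{49525} = \frac{533}{49525}$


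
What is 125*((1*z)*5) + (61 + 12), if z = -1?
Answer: -552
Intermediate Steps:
125*((1*z)*5) + (61 + 12) = 125*((1*(-1))*5) + (61 + 12) = 125*(-1*5) + 73 = 125*(-5) + 73 = -625 + 73 = -552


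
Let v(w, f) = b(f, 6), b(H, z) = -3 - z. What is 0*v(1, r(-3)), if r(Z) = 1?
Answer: 0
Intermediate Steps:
v(w, f) = -9 (v(w, f) = -3 - 1*6 = -3 - 6 = -9)
0*v(1, r(-3)) = 0*(-9) = 0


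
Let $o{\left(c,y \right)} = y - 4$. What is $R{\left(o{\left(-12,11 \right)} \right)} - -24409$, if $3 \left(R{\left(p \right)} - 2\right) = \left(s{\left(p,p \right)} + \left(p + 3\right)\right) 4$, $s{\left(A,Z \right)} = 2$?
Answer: $24427$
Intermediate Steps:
$o{\left(c,y \right)} = -4 + y$
$R{\left(p \right)} = \frac{26}{3} + \frac{4 p}{3}$ ($R{\left(p \right)} = 2 + \frac{\left(2 + \left(p + 3\right)\right) 4}{3} = 2 + \frac{\left(2 + \left(3 + p\right)\right) 4}{3} = 2 + \frac{\left(5 + p\right) 4}{3} = 2 + \frac{20 + 4 p}{3} = 2 + \left(\frac{20}{3} + \frac{4 p}{3}\right) = \frac{26}{3} + \frac{4 p}{3}$)
$R{\left(o{\left(-12,11 \right)} \right)} - -24409 = \left(\frac{26}{3} + \frac{4 \left(-4 + 11\right)}{3}\right) - -24409 = \left(\frac{26}{3} + \frac{4}{3} \cdot 7\right) + 24409 = \left(\frac{26}{3} + \frac{28}{3}\right) + 24409 = 18 + 24409 = 24427$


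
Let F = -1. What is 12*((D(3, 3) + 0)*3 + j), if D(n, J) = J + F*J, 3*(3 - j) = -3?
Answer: 48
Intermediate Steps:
j = 4 (j = 3 - 1/3*(-3) = 3 + 1 = 4)
D(n, J) = 0 (D(n, J) = J - J = 0)
12*((D(3, 3) + 0)*3 + j) = 12*((0 + 0)*3 + 4) = 12*(0*3 + 4) = 12*(0 + 4) = 12*4 = 48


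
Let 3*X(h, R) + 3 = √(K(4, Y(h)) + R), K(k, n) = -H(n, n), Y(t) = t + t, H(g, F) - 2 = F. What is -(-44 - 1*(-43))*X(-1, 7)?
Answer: -1 + √7/3 ≈ -0.11808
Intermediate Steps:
H(g, F) = 2 + F
Y(t) = 2*t
K(k, n) = -2 - n (K(k, n) = -(2 + n) = -2 - n)
X(h, R) = -1 + √(-2 + R - 2*h)/3 (X(h, R) = -1 + √((-2 - 2*h) + R)/3 = -1 + √(-2 + R - 2*h)/3)
-(-44 - 1*(-43))*X(-1, 7) = -(-44 - 1*(-43))*(-1 + √(-2 + 7 - 2*(-1))/3) = -(-44 + 43)*(-1 + √(-2 + 7 + 2)/3) = -(-1)*(-1 + √7/3) = -(1 - √7/3) = -1 + √7/3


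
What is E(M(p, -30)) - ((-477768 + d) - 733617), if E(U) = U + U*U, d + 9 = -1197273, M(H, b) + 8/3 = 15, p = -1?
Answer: 21679483/9 ≈ 2.4088e+6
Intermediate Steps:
M(H, b) = 37/3 (M(H, b) = -8/3 + 15 = 37/3)
d = -1197282 (d = -9 - 1197273 = -1197282)
E(U) = U + U**2
E(M(p, -30)) - ((-477768 + d) - 733617) = 37*(1 + 37/3)/3 - ((-477768 - 1197282) - 733617) = (37/3)*(40/3) - (-1675050 - 733617) = 1480/9 - 1*(-2408667) = 1480/9 + 2408667 = 21679483/9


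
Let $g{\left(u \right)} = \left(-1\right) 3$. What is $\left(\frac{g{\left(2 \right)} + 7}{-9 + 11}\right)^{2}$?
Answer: $4$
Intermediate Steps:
$g{\left(u \right)} = -3$
$\left(\frac{g{\left(2 \right)} + 7}{-9 + 11}\right)^{2} = \left(\frac{-3 + 7}{-9 + 11}\right)^{2} = \left(\frac{4}{2}\right)^{2} = \left(4 \cdot \frac{1}{2}\right)^{2} = 2^{2} = 4$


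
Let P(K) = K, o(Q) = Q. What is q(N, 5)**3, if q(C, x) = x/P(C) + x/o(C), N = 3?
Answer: 1000/27 ≈ 37.037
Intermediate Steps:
q(C, x) = 2*x/C (q(C, x) = x/C + x/C = 2*x/C)
q(N, 5)**3 = (2*5/3)**3 = (2*5*(1/3))**3 = (10/3)**3 = 1000/27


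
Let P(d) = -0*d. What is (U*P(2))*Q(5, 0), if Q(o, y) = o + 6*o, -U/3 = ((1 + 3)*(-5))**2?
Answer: 0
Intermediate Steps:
U = -1200 (U = -3*25*(1 + 3)**2 = -3*(4*(-5))**2 = -3*(-20)**2 = -3*400 = -1200)
P(d) = 0 (P(d) = -4*0 = 0)
Q(o, y) = 7*o
(U*P(2))*Q(5, 0) = (-1200*0)*(7*5) = 0*35 = 0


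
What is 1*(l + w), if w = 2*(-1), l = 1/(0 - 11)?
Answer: -23/11 ≈ -2.0909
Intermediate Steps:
l = -1/11 (l = 1/(-11) = -1/11 ≈ -0.090909)
w = -2
1*(l + w) = 1*(-1/11 - 2) = 1*(-23/11) = -23/11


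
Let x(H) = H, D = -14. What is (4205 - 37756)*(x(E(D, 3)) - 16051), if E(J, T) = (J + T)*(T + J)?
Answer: 534467430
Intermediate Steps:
E(J, T) = (J + T)² (E(J, T) = (J + T)*(J + T) = (J + T)²)
(4205 - 37756)*(x(E(D, 3)) - 16051) = (4205 - 37756)*((-14 + 3)² - 16051) = -33551*((-11)² - 16051) = -33551*(121 - 16051) = -33551*(-15930) = 534467430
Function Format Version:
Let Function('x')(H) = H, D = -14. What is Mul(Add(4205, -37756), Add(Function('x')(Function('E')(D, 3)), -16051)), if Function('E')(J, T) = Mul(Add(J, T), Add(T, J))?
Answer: 534467430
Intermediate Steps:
Function('E')(J, T) = Pow(Add(J, T), 2) (Function('E')(J, T) = Mul(Add(J, T), Add(J, T)) = Pow(Add(J, T), 2))
Mul(Add(4205, -37756), Add(Function('x')(Function('E')(D, 3)), -16051)) = Mul(Add(4205, -37756), Add(Pow(Add(-14, 3), 2), -16051)) = Mul(-33551, Add(Pow(-11, 2), -16051)) = Mul(-33551, Add(121, -16051)) = Mul(-33551, -15930) = 534467430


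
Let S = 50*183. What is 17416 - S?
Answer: 8266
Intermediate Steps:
S = 9150
17416 - S = 17416 - 1*9150 = 17416 - 9150 = 8266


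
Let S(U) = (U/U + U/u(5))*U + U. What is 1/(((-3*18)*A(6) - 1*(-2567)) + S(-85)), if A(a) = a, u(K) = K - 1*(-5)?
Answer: 2/5591 ≈ 0.00035772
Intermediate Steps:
u(K) = 5 + K (u(K) = K + 5 = 5 + K)
S(U) = U + U*(1 + U/10) (S(U) = (U/U + U/(5 + 5))*U + U = (1 + U/10)*U + U = U*(1 + U/10) + U = U + U*(1 + U/10))
1/(((-3*18)*A(6) - 1*(-2567)) + S(-85)) = 1/((-3*18*6 - 1*(-2567)) + (⅒)*(-85)*(20 - 85)) = 1/((-54*6 + 2567) + (⅒)*(-85)*(-65)) = 1/((-324 + 2567) + 1105/2) = 1/(2243 + 1105/2) = 1/(5591/2) = 2/5591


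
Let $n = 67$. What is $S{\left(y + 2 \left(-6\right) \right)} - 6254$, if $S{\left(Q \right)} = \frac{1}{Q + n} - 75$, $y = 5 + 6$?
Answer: $- \frac{417713}{66} \approx -6329.0$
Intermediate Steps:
$y = 11$
$S{\left(Q \right)} = -75 + \frac{1}{67 + Q}$ ($S{\left(Q \right)} = \frac{1}{Q + 67} - 75 = \frac{1}{67 + Q} - 75 = -75 + \frac{1}{67 + Q}$)
$S{\left(y + 2 \left(-6\right) \right)} - 6254 = \frac{-5024 - 75 \left(11 + 2 \left(-6\right)\right)}{67 + \left(11 + 2 \left(-6\right)\right)} - 6254 = \frac{-5024 - 75 \left(11 - 12\right)}{67 + \left(11 - 12\right)} - 6254 = \frac{-5024 - -75}{67 - 1} - 6254 = \frac{-5024 + 75}{66} - 6254 = \frac{1}{66} \left(-4949\right) - 6254 = - \frac{4949}{66} - 6254 = - \frac{417713}{66}$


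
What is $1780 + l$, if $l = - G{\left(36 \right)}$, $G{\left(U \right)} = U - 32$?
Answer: $1776$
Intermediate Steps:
$G{\left(U \right)} = -32 + U$ ($G{\left(U \right)} = U - 32 = -32 + U$)
$l = -4$ ($l = - (-32 + 36) = \left(-1\right) 4 = -4$)
$1780 + l = 1780 - 4 = 1776$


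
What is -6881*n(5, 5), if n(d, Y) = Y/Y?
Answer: -6881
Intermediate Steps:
n(d, Y) = 1
-6881*n(5, 5) = -6881*1 = -6881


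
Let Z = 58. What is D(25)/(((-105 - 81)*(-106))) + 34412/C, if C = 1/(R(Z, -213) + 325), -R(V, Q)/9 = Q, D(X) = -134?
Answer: 760561497965/9858 ≈ 7.7152e+7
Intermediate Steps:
R(V, Q) = -9*Q
C = 1/2242 (C = 1/(-9*(-213) + 325) = 1/(1917 + 325) = 1/2242 ≈ 0.00044603)
D(25)/(((-105 - 81)*(-106))) + 34412/C = -134*(-1/(106*(-105 - 81))) + 34412/(1/2242) = -134/((-186*(-106))) + 34412*2242 = -134/19716 + 77151704 = -134*1/19716 + 77151704 = -67/9858 + 77151704 = 760561497965/9858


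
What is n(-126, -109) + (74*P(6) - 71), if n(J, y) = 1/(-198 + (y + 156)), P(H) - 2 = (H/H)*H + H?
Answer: 145714/151 ≈ 964.99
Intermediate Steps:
P(H) = 2 + 2*H (P(H) = 2 + ((H/H)*H + H) = 2 + (1*H + H) = 2 + (H + H) = 2 + 2*H)
n(J, y) = 1/(-42 + y) (n(J, y) = 1/(-198 + (156 + y)) = 1/(-42 + y))
n(-126, -109) + (74*P(6) - 71) = 1/(-42 - 109) + (74*(2 + 2*6) - 71) = 1/(-151) + (74*(2 + 12) - 71) = -1/151 + (74*14 - 71) = -1/151 + (1036 - 71) = -1/151 + 965 = 145714/151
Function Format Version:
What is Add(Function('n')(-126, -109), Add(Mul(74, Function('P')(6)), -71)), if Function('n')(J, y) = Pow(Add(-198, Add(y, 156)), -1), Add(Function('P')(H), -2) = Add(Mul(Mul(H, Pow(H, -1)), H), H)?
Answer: Rational(145714, 151) ≈ 964.99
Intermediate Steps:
Function('P')(H) = Add(2, Mul(2, H)) (Function('P')(H) = Add(2, Add(Mul(Mul(H, Pow(H, -1)), H), H)) = Add(2, Add(Mul(1, H), H)) = Add(2, Add(H, H)) = Add(2, Mul(2, H)))
Function('n')(J, y) = Pow(Add(-42, y), -1) (Function('n')(J, y) = Pow(Add(-198, Add(156, y)), -1) = Pow(Add(-42, y), -1))
Add(Function('n')(-126, -109), Add(Mul(74, Function('P')(6)), -71)) = Add(Pow(Add(-42, -109), -1), Add(Mul(74, Add(2, Mul(2, 6))), -71)) = Add(Pow(-151, -1), Add(Mul(74, Add(2, 12)), -71)) = Add(Rational(-1, 151), Add(Mul(74, 14), -71)) = Add(Rational(-1, 151), Add(1036, -71)) = Add(Rational(-1, 151), 965) = Rational(145714, 151)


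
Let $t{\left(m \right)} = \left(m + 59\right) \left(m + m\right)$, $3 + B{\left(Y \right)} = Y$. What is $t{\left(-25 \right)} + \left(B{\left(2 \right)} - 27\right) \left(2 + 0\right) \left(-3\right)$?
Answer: $-1532$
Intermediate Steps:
$B{\left(Y \right)} = -3 + Y$
$t{\left(m \right)} = 2 m \left(59 + m\right)$ ($t{\left(m \right)} = \left(59 + m\right) 2 m = 2 m \left(59 + m\right)$)
$t{\left(-25 \right)} + \left(B{\left(2 \right)} - 27\right) \left(2 + 0\right) \left(-3\right) = 2 \left(-25\right) \left(59 - 25\right) + \left(\left(-3 + 2\right) - 27\right) \left(2 + 0\right) \left(-3\right) = 2 \left(-25\right) 34 + \left(-1 - 27\right) 2 \left(-3\right) = -1700 - -168 = -1700 + 168 = -1532$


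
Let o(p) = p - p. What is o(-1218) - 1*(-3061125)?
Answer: 3061125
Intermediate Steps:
o(p) = 0
o(-1218) - 1*(-3061125) = 0 - 1*(-3061125) = 0 + 3061125 = 3061125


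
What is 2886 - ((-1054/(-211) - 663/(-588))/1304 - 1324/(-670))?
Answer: 52102560934127/18065955040 ≈ 2884.0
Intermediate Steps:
2886 - ((-1054/(-211) - 663/(-588))/1304 - 1324/(-670)) = 2886 - ((-1054*(-1/211) - 663*(-1/588))*(1/1304) - 1324*(-1/670)) = 2886 - ((1054/211 + 221/196)*(1/1304) + 662/335) = 2886 - ((253215/41356)*(1/1304) + 662/335) = 2886 - (253215/53928224 + 662/335) = 2886 - 1*35785311313/18065955040 = 2886 - 35785311313/18065955040 = 52102560934127/18065955040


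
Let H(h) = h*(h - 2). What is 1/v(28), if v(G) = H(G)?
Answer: 1/728 ≈ 0.0013736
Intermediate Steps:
H(h) = h*(-2 + h)
v(G) = G*(-2 + G)
1/v(28) = 1/(28*(-2 + 28)) = 1/(28*26) = 1/728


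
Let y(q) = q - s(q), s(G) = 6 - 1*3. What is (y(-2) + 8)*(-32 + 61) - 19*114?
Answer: -2079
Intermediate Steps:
s(G) = 3 (s(G) = 6 - 3 = 3)
y(q) = -3 + q (y(q) = q - 1*3 = q - 3 = -3 + q)
(y(-2) + 8)*(-32 + 61) - 19*114 = ((-3 - 2) + 8)*(-32 + 61) - 19*114 = (-5 + 8)*29 - 2166 = 3*29 - 2166 = 87 - 2166 = -2079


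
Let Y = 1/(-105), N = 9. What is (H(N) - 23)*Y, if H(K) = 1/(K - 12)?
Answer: 2/9 ≈ 0.22222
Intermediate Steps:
Y = -1/105 ≈ -0.0095238
H(K) = 1/(-12 + K)
(H(N) - 23)*Y = (1/(-12 + 9) - 23)*(-1/105) = (1/(-3) - 23)*(-1/105) = (-⅓ - 23)*(-1/105) = -70/3*(-1/105) = 2/9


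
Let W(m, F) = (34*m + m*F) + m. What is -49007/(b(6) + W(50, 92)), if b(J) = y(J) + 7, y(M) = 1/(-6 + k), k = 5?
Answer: -7001/908 ≈ -7.7104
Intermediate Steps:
W(m, F) = 35*m + F*m (W(m, F) = (34*m + F*m) + m = 35*m + F*m)
y(M) = -1 (y(M) = 1/(-6 + 5) = 1/(-1) = -1)
b(J) = 6 (b(J) = -1 + 7 = 6)
-49007/(b(6) + W(50, 92)) = -49007/(6 + 50*(35 + 92)) = -49007/(6 + 50*127) = -49007/(6 + 6350) = -49007/6356 = -49007*1/6356 = -7001/908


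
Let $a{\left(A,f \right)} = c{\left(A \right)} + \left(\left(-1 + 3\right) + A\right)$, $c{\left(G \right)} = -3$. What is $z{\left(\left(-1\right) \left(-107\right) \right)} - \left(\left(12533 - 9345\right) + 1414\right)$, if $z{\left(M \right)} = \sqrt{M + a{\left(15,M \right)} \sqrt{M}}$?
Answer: $-4602 + \sqrt{107 + 14 \sqrt{107}} \approx -4586.1$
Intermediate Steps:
$a{\left(A,f \right)} = -1 + A$ ($a{\left(A,f \right)} = -3 + \left(\left(-1 + 3\right) + A\right) = -3 + \left(2 + A\right) = -1 + A$)
$z{\left(M \right)} = \sqrt{M + 14 \sqrt{M}}$ ($z{\left(M \right)} = \sqrt{M + \left(-1 + 15\right) \sqrt{M}} = \sqrt{M + 14 \sqrt{M}}$)
$z{\left(\left(-1\right) \left(-107\right) \right)} - \left(\left(12533 - 9345\right) + 1414\right) = \sqrt{\left(-1\right) \left(-107\right) + 14 \sqrt{\left(-1\right) \left(-107\right)}} - \left(\left(12533 - 9345\right) + 1414\right) = \sqrt{107 + 14 \sqrt{107}} - \left(3188 + 1414\right) = \sqrt{107 + 14 \sqrt{107}} - 4602 = -4602 + \sqrt{107 + 14 \sqrt{107}}$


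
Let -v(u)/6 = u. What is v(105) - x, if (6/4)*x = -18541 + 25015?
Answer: -4946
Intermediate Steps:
x = 4316 (x = 2*(-18541 + 25015)/3 = (⅔)*6474 = 4316)
v(u) = -6*u
v(105) - x = -6*105 - 1*4316 = -630 - 4316 = -4946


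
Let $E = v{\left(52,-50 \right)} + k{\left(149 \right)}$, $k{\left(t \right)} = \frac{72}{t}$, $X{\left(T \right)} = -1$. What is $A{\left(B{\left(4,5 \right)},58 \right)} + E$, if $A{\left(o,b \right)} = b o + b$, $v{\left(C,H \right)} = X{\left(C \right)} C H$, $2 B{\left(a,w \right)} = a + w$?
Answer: $\frac{435003}{149} \approx 2919.5$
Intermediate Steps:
$B{\left(a,w \right)} = \frac{a}{2} + \frac{w}{2}$ ($B{\left(a,w \right)} = \frac{a + w}{2} = \frac{a}{2} + \frac{w}{2}$)
$v{\left(C,H \right)} = - C H$
$A{\left(o,b \right)} = b + b o$
$E = \frac{387472}{149}$ ($E = \left(-1\right) 52 \left(-50\right) + \frac{72}{149} = 2600 + 72 \cdot \frac{1}{149} = 2600 + \frac{72}{149} = \frac{387472}{149} \approx 2600.5$)
$A{\left(B{\left(4,5 \right)},58 \right)} + E = 58 \left(1 + \left(\frac{1}{2} \cdot 4 + \frac{1}{2} \cdot 5\right)\right) + \frac{387472}{149} = 58 \left(1 + \left(2 + \frac{5}{2}\right)\right) + \frac{387472}{149} = 58 \left(1 + \frac{9}{2}\right) + \frac{387472}{149} = 58 \cdot \frac{11}{2} + \frac{387472}{149} = 319 + \frac{387472}{149} = \frac{435003}{149}$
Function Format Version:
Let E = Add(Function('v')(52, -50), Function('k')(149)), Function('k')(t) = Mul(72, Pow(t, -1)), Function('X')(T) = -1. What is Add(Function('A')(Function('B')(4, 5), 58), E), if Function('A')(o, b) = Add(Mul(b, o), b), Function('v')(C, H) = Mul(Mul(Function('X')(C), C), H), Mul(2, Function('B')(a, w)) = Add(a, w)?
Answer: Rational(435003, 149) ≈ 2919.5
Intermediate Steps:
Function('B')(a, w) = Add(Mul(Rational(1, 2), a), Mul(Rational(1, 2), w)) (Function('B')(a, w) = Mul(Rational(1, 2), Add(a, w)) = Add(Mul(Rational(1, 2), a), Mul(Rational(1, 2), w)))
Function('v')(C, H) = Mul(-1, C, H) (Function('v')(C, H) = Mul(Mul(-1, C), H) = Mul(-1, C, H))
Function('A')(o, b) = Add(b, Mul(b, o))
E = Rational(387472, 149) (E = Add(Mul(-1, 52, -50), Mul(72, Pow(149, -1))) = Add(2600, Mul(72, Rational(1, 149))) = Add(2600, Rational(72, 149)) = Rational(387472, 149) ≈ 2600.5)
Add(Function('A')(Function('B')(4, 5), 58), E) = Add(Mul(58, Add(1, Add(Mul(Rational(1, 2), 4), Mul(Rational(1, 2), 5)))), Rational(387472, 149)) = Add(Mul(58, Add(1, Add(2, Rational(5, 2)))), Rational(387472, 149)) = Add(Mul(58, Add(1, Rational(9, 2))), Rational(387472, 149)) = Add(Mul(58, Rational(11, 2)), Rational(387472, 149)) = Add(319, Rational(387472, 149)) = Rational(435003, 149)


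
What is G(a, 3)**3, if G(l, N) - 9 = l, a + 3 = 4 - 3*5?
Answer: -125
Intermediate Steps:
a = -14 (a = -3 + (4 - 3*5) = -3 + (4 - 15) = -3 - 11 = -14)
G(l, N) = 9 + l
G(a, 3)**3 = (9 - 14)**3 = (-5)**3 = -125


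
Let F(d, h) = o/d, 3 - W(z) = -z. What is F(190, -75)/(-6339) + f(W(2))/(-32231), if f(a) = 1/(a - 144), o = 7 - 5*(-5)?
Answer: -71079539/2697944040345 ≈ -2.6346e-5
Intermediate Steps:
W(z) = 3 + z (W(z) = 3 - (-1)*z = 3 + z)
o = 32 (o = 7 + 25 = 32)
F(d, h) = 32/d
f(a) = 1/(-144 + a)
F(190, -75)/(-6339) + f(W(2))/(-32231) = (32/190)/(-6339) + 1/((-144 + (3 + 2))*(-32231)) = (32*(1/190))*(-1/6339) - 1/32231/(-144 + 5) = (16/95)*(-1/6339) - 1/32231/(-139) = -16/602205 - 1/139*(-1/32231) = -16/602205 + 1/4480109 = -71079539/2697944040345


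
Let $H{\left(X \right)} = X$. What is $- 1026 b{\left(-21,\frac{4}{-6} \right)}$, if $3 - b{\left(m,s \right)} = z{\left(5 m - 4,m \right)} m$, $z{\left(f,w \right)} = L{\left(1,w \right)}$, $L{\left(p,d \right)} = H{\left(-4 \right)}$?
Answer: $83106$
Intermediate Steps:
$L{\left(p,d \right)} = -4$
$z{\left(f,w \right)} = -4$
$b{\left(m,s \right)} = 3 + 4 m$ ($b{\left(m,s \right)} = 3 - - 4 m = 3 + 4 m$)
$- 1026 b{\left(-21,\frac{4}{-6} \right)} = - 1026 \left(3 + 4 \left(-21\right)\right) = - 1026 \left(3 - 84\right) = \left(-1026\right) \left(-81\right) = 83106$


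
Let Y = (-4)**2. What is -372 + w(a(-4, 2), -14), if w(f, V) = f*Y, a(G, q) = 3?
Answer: -324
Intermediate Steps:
Y = 16
w(f, V) = 16*f (w(f, V) = f*16 = 16*f)
-372 + w(a(-4, 2), -14) = -372 + 16*3 = -372 + 48 = -324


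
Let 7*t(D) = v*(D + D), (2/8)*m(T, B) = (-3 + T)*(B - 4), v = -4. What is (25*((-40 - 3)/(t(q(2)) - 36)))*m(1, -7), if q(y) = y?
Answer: 165550/67 ≈ 2470.9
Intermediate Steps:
m(T, B) = 4*(-4 + B)*(-3 + T) (m(T, B) = 4*((-3 + T)*(B - 4)) = 4*((-3 + T)*(-4 + B)) = 4*((-4 + B)*(-3 + T)) = 4*(-4 + B)*(-3 + T))
t(D) = -8*D/7 (t(D) = (-4*(D + D))/7 = (-8*D)/7 = -8*D/7)
(25*((-40 - 3)/(t(q(2)) - 36)))*m(1, -7) = (25*((-40 - 3)/(-8/7*2 - 36)))*(48 - 16*1 - 12*(-7) + 4*(-7)*1) = (25*(-43/(-16/7 - 36)))*(48 - 16 + 84 - 28) = (25*(-43/(-268/7)))*88 = (25*(-43*(-7/268)))*88 = (25*(301/268))*88 = (7525/268)*88 = 165550/67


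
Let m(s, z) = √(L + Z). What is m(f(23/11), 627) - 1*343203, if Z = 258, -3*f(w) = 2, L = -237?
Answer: -343203 + √21 ≈ -3.4320e+5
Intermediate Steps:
f(w) = -⅔ (f(w) = -⅓*2 = -⅔)
m(s, z) = √21 (m(s, z) = √(-237 + 258) = √21)
m(f(23/11), 627) - 1*343203 = √21 - 1*343203 = √21 - 343203 = -343203 + √21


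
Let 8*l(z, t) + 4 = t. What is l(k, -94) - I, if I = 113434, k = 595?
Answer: -453785/4 ≈ -1.1345e+5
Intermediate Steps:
l(z, t) = -½ + t/8
l(k, -94) - I = (-½ + (⅛)*(-94)) - 1*113434 = (-½ - 47/4) - 113434 = -49/4 - 113434 = -453785/4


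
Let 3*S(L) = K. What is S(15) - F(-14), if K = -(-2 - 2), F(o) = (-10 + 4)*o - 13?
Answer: -209/3 ≈ -69.667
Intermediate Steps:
F(o) = -13 - 6*o (F(o) = -6*o - 13 = -13 - 6*o)
K = 4 (K = -1*(-4) = 4)
S(L) = 4/3 (S(L) = (⅓)*4 = 4/3)
S(15) - F(-14) = 4/3 - (-13 - 6*(-14)) = 4/3 - (-13 + 84) = 4/3 - 1*71 = 4/3 - 71 = -209/3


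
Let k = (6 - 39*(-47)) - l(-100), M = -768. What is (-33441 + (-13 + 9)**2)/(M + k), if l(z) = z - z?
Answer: -4775/153 ≈ -31.209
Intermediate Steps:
l(z) = 0
k = 1839 (k = (6 - 39*(-47)) - 1*0 = (6 + 1833) + 0 = 1839 + 0 = 1839)
(-33441 + (-13 + 9)**2)/(M + k) = (-33441 + (-13 + 9)**2)/(-768 + 1839) = (-33441 + (-4)**2)/1071 = (-33441 + 16)*(1/1071) = -33425*1/1071 = -4775/153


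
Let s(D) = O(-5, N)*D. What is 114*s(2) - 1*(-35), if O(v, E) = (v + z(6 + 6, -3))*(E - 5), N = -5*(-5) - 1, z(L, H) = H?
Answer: -34621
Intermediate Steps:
N = 24 (N = 25 - 1 = 24)
O(v, E) = (-5 + E)*(-3 + v) (O(v, E) = (v - 3)*(E - 5) = (-3 + v)*(-5 + E) = (-5 + E)*(-3 + v))
s(D) = -152*D (s(D) = (15 - 5*(-5) - 3*24 + 24*(-5))*D = (15 + 25 - 72 - 120)*D = -152*D)
114*s(2) - 1*(-35) = 114*(-152*2) - 1*(-35) = 114*(-304) + 35 = -34656 + 35 = -34621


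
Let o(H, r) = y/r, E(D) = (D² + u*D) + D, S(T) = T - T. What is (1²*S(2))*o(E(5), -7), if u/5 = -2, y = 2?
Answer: 0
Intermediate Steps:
S(T) = 0
u = -10 (u = 5*(-2) = -10)
E(D) = D² - 9*D (E(D) = (D² - 10*D) + D = D² - 9*D)
o(H, r) = 2/r
(1²*S(2))*o(E(5), -7) = (1²*0)*(2/(-7)) = (1*0)*(2*(-⅐)) = 0*(-2/7) = 0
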